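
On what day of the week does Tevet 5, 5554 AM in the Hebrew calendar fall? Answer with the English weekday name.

Sunday

This is JDN 2376282 (8 December 1793 Gregorian).
Since JDN mod 7 = 6 (0 = Monday), the day is Sunday.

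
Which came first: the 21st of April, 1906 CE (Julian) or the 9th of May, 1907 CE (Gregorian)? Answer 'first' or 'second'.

first

Converting both to JDN: 2417335 vs 2417705; the smaller is the first.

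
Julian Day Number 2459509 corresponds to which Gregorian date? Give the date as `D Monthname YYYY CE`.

21 October 2021 CE

JDN 2451545 is 1 Jan 2000; 2459509 is +7964 days from there.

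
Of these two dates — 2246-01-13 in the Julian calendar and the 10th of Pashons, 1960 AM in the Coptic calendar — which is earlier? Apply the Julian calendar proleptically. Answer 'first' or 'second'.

The two dates have Julian Day Numbers 2541422 and 2540804 respectively.
Since 2540804 < 2541422, the second date comes first.

second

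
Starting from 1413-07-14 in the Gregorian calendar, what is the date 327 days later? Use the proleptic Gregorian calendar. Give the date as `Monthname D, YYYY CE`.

JDN of 1413-07-14 = 2237342.
2237342 + 327 = 2237669.
JDN 2237669 in the Gregorian calendar is June 6, 1414 CE.

June 6, 1414 CE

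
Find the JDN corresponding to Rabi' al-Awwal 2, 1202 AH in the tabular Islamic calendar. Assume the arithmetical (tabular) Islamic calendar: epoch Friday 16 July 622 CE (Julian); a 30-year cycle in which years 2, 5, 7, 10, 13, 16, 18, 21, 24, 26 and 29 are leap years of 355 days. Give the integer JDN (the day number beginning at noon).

2374094

In the Gregorian calendar the same day is 12 December 1787.
JDN 2451545 is 1 January 2000 CE (Gregorian); the target day is −77451 days from there, so JDN = 2374094.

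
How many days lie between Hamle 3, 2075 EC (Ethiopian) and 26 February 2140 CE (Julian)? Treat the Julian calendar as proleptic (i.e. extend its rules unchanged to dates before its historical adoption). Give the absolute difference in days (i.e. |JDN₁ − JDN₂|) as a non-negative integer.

JDN of the first date = 2482051.
JDN of the second date = 2502749.
|2502749 − 2482051| = 20698.

20698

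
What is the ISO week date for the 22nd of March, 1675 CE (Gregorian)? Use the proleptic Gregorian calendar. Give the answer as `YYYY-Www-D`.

The weekday is Friday (ISO weekday 5).
That Friday belongs to ISO week 12 of ISO year 1675.

1675-W12-5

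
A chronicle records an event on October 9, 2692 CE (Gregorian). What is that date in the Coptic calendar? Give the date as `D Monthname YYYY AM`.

Both dates share Julian Day Number 2704575; in the Coptic calendar that is 24 Thout 2409 AM.

24 Thout 2409 AM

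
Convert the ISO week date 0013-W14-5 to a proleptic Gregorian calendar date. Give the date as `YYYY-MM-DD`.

0013-04-05

ISO week 1 of 13 is the week containing the first Thursday of 13.
Week 14, day 5 (Friday) lands on 0013-04-05.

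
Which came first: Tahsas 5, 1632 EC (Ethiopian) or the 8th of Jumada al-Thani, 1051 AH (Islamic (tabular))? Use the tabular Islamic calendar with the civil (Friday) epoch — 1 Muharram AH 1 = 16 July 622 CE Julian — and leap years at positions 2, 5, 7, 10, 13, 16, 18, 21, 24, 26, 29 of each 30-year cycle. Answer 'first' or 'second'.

first

Converting both to JDN: 2320038 vs 2320680; the smaller is the first.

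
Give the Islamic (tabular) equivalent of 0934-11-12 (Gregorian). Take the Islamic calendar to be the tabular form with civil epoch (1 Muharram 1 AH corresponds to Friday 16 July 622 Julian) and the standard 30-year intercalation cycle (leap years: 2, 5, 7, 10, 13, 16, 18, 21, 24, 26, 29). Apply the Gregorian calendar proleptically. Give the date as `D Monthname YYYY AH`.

Julian Day Number of the source date = 2062512.
Converting JDN 2062512 to the tabular Islamic calendar gives 26 Dhu al-Qa'dah 322 AH.

26 Dhu al-Qa'dah 322 AH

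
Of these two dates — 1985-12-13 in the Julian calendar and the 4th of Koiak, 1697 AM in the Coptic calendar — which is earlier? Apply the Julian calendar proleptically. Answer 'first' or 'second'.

second

Converting both to JDN: 2446426 vs 2444587; the smaller is the second.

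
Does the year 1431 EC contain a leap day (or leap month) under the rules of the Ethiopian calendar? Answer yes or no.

1431 mod 4 = 3; in the Ethiopian calendar a year is leap when year mod 4 = 3, so it is a leap year.

yes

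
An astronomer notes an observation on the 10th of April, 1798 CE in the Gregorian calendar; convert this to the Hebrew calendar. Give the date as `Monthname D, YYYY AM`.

Nisan 24, 5558 AM

Julian Day Number of the source date = 2377866.
Converting JDN 2377866 to the Hebrew calendar gives 24 Nisan 5558 AM.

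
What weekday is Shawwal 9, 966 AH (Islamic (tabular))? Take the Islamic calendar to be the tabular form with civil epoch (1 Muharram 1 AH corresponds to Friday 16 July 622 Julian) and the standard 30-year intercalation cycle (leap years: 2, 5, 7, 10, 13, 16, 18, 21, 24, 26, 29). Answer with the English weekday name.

Saturday

Equivalently 25 July 1559 Gregorian, JDN 2290678.
2290678 ≡ 5 (mod 7); counting from Monday = 0 gives Saturday.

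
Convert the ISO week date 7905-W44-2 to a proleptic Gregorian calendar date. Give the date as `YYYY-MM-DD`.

7905-10-31

ISO week 1 of 7905 is the week containing the first Thursday of 7905.
Week 44, day 2 (Tuesday) lands on 7905-10-31.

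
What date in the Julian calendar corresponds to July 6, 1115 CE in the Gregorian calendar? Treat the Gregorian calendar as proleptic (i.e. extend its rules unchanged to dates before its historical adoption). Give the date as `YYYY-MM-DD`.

1115-06-29

For dates in this range the Gregorian date is 7 days ahead of the Julian.
6 July 1115 Gregorian − 7 days → 29 June 1115 Julian.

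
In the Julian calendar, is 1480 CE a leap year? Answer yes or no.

1480 mod 4 = 0, so it is a leap year in the Julian calendar.

yes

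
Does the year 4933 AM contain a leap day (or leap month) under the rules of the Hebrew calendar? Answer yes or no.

Hebrew year 4933 is year 12 of its 19-year Metonic cycle; leap years are at positions 3, 6, 8, 11, 14, 17, 19, so it is a common year (12 months).

no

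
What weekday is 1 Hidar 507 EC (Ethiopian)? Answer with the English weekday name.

Tuesday

Equivalently 30 October 514 Gregorian, JDN 1909097.
1909097 ≡ 1 (mod 7); counting from Monday = 0 gives Tuesday.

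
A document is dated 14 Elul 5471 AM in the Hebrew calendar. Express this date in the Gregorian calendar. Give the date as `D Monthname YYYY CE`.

Julian Day Number of the source date = 2346230.
Converting JDN 2346230 to the Gregorian calendar gives 29 August 1711 CE.

29 August 1711 CE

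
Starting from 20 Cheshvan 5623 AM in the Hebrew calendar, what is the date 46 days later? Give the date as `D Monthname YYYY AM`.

7 Tevet 5623 AM

The starting date is JDN 2401458; 2401458 + 46 = 2401504.
JDN 2401504 corresponds to 7 Tevet 5623 AM.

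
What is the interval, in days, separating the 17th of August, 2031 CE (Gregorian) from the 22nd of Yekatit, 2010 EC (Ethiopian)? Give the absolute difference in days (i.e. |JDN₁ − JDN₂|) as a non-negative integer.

First date → JDN 2463096; second date → JDN 2458179.
The interval is |2463096 − 2458179| = 4917 days.

4917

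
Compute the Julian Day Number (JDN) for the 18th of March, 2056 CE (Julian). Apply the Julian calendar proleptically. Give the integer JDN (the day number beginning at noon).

Equivalently 31 March 2056 (Gregorian).
JDN 2400001 is 17 November 1858 CE (Gregorian), MJD 0; the target day is +72088 days from there, so JDN = 2472089.

2472089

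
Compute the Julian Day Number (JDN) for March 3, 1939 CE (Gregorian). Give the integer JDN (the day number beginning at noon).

JDN 2451545 is 1 January 2000 CE (Gregorian); the target day is −22219 days from there, so JDN = 2429326.

2429326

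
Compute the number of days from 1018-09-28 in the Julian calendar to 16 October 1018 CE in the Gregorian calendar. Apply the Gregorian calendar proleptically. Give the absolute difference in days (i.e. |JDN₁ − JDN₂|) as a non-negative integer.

12

First date → JDN 2093153; second date → JDN 2093165.
The interval is |2093153 − 2093165| = 12 days.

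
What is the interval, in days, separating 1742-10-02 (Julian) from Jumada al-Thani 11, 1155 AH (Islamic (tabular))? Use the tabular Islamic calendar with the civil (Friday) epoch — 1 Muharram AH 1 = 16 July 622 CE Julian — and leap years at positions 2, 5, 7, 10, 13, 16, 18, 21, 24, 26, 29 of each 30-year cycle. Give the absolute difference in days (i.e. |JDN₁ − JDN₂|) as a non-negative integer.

61

JDN of the first date = 2357598.
JDN of the second date = 2357537.
|2357537 − 2357598| = 61.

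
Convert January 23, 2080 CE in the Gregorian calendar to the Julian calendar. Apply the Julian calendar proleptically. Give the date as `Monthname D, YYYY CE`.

For dates in this range the Gregorian date is 13 days ahead of the Julian.
23 January 2080 Gregorian − 13 days → 10 January 2080 Julian.

January 10, 2080 CE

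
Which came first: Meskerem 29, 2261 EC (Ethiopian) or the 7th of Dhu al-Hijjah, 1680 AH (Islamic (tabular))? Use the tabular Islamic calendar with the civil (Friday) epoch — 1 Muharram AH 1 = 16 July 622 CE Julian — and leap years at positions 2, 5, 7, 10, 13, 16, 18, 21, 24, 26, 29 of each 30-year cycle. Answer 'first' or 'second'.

second

The two dates have Julian Day Numbers 2549714 and 2543753 respectively.
Since 2543753 < 2549714, the second date comes first.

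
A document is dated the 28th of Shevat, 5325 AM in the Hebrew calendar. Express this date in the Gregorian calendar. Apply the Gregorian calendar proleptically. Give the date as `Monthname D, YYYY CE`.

Julian Day Number of the source date = 2292704.
Converting JDN 2292704 to the Gregorian calendar gives 9 February 1565 CE.

February 9, 1565 CE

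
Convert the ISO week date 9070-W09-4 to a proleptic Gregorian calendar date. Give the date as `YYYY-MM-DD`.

9070-03-03

ISO week 1 of 9070 is the week containing the first Thursday of 9070.
Week 9, day 4 (Thursday) lands on 9070-03-03.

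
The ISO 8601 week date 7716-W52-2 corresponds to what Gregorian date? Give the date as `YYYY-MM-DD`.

ISO week 1 of 7716 is the week containing the first Thursday of 7716.
Week 52, day 2 (Tuesday) lands on 7716-12-22.

7716-12-22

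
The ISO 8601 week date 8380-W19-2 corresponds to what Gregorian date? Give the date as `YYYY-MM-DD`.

8380-05-06

ISO week 1 of 8380 is the week containing the first Thursday of 8380.
Week 19, day 2 (Tuesday) lands on 8380-05-06.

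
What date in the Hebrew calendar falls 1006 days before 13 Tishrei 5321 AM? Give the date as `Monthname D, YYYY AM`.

Shevat 12, 5318 AM

JDN of 13 Tishrei 5321 AM = 2291124.
2291124 − 1006 = 2290118.
JDN 2290118 in the Hebrew calendar is Shevat 12, 5318 AM.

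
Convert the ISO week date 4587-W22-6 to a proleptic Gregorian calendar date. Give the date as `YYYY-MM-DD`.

ISO week 1 of 4587 is the week containing the first Thursday of 4587.
Week 22, day 6 (Saturday) lands on 4587-06-02.

4587-06-02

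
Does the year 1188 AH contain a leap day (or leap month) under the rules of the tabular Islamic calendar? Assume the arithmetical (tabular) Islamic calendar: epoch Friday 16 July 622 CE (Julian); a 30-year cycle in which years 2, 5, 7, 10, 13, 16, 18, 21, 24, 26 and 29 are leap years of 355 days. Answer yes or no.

Year 1188 AH is year 18 of its 30-year cycle; leap positions are 2, 5, 7, 10, 13, 16, 18, 21, 24, 26, 29, so it is a leap year (355 days).

yes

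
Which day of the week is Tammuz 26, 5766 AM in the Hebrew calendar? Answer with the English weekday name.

Saturday

This is JDN 2453939 (22 July 2006 Gregorian).
Since JDN mod 7 = 5 (0 = Monday), the day is Saturday.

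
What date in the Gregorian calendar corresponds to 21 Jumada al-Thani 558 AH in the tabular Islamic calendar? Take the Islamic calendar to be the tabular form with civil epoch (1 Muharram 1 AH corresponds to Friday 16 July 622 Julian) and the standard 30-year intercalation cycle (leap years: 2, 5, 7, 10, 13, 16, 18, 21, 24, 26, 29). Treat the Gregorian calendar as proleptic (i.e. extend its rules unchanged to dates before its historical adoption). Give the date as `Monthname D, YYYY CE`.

Julian Day Number of the source date = 2145990.
Converting JDN 2145990 to the Gregorian calendar gives 3 June 1163 CE.

June 3, 1163 CE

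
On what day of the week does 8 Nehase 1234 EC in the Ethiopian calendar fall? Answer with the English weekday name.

This is JDN 2174911 (8 August 1242 Gregorian).
JDN 2174911 mod 7 = 4, and JDN 0 was a Monday, so this is a Friday.

Friday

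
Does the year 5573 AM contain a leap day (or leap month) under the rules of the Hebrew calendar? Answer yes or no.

yes

Hebrew year 5573 is year 6 of its 19-year Metonic cycle; leap years are at positions 3, 6, 8, 11, 14, 17, 19, so it is a leap year (13 months).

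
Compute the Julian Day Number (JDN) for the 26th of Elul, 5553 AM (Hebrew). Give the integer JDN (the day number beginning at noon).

2376186

In the Gregorian calendar the same day is 3 September 1793.
JDN 2451545 is 1 January 2000 CE (Gregorian); the target day is −75359 days from there, so JDN = 2376186.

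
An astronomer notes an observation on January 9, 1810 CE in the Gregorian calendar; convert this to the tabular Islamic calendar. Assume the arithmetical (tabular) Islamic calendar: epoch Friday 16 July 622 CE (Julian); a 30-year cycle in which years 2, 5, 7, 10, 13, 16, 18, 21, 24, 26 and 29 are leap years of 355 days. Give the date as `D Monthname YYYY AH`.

3 Dhu al-Hijjah 1224 AH

Julian Day Number of the source date = 2382157.
Converting JDN 2382157 to the tabular Islamic calendar gives 3 Dhu al-Hijjah 1224 AH.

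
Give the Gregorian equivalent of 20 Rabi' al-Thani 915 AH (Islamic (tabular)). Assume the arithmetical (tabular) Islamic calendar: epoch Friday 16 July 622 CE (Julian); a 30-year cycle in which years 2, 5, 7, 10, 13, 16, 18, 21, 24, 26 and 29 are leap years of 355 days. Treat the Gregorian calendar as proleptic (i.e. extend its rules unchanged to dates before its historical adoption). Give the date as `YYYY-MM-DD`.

Julian Day Number of the source date = 2272439.
Converting JDN 2272439 to the Gregorian calendar gives 17 August 1509 CE.

1509-08-17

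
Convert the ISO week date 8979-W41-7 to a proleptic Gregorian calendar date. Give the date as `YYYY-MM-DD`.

ISO week 1 of 8979 is the week containing the first Thursday of 8979.
Week 41, day 7 (Sunday) lands on 8979-10-17.

8979-10-17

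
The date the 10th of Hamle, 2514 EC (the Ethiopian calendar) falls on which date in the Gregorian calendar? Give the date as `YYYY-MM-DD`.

Julian Day Number of the source date = 2642403.
Converting JDN 2642403 to the Gregorian calendar gives 21 July 2522 CE.

2522-07-21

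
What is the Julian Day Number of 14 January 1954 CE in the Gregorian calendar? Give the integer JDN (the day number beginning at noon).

2434757

JDN 2299161 is 15 October 1582 CE (Gregorian); the target day is +135596 days from there, so JDN = 2434757.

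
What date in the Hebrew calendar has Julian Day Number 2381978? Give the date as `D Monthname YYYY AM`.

The Gregorian equivalent of JDN 2381978 is 14 July 1809.
In the Hebrew calendar that day is 1 Av 5569 AM.

1 Av 5569 AM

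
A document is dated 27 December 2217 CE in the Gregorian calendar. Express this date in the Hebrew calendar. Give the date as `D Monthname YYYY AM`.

28 Kislev 5978 AM

Both dates share Julian Day Number 2531163; in the Hebrew calendar that is 28 Kislev 5978 AM.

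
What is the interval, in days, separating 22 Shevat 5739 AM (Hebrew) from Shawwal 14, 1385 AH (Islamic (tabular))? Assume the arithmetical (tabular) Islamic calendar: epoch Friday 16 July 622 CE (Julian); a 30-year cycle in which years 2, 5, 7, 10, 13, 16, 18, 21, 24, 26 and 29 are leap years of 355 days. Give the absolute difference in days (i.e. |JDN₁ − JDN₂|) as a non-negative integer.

4762

JDN of the first date = 2443924.
JDN of the second date = 2439162.
|2439162 − 2443924| = 4762.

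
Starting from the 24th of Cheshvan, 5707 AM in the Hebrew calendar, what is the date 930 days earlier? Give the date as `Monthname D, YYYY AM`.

Counting 930 days back from JDN 2432143 reaches JDN 2431213, which is Iyar 9, 5704 AM.

Iyar 9, 5704 AM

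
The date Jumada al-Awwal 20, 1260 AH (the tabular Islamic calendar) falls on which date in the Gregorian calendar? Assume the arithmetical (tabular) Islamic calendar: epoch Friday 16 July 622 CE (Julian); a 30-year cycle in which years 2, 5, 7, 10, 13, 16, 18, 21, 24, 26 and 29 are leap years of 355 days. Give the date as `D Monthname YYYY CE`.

7 June 1844 CE

Both dates share Julian Day Number 2394725; in the Gregorian calendar that is 7 June 1844 CE.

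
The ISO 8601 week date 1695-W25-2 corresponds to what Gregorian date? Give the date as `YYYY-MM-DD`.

1695-06-21

ISO week 1 of 1695 is the week containing the first Thursday of 1695.
Week 25, day 2 (Tuesday) lands on 1695-06-21.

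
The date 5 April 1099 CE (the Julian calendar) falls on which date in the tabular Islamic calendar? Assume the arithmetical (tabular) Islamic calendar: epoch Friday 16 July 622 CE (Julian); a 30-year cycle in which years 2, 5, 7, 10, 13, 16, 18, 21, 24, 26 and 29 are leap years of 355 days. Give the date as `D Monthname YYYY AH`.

The source date corresponds to 11 April 1099 in the proleptic Gregorian calendar (JDN 2122562).
That day falls on 11 Jumada al-Awwal 492 AH in the tabular Islamic calendar.

11 Jumada al-Awwal 492 AH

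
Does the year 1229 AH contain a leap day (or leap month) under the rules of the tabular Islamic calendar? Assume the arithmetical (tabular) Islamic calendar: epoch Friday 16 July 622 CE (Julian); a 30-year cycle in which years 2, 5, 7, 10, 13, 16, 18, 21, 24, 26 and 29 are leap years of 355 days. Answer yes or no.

yes

Year 1229 AH is year 29 of its 30-year cycle; leap positions are 2, 5, 7, 10, 13, 16, 18, 21, 24, 26, 29, so it is a leap year (355 days).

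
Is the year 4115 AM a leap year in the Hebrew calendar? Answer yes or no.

yes

Hebrew year 4115 is year 11 of its 19-year Metonic cycle; leap years are at positions 3, 6, 8, 11, 14, 17, 19, so it is a leap year (13 months).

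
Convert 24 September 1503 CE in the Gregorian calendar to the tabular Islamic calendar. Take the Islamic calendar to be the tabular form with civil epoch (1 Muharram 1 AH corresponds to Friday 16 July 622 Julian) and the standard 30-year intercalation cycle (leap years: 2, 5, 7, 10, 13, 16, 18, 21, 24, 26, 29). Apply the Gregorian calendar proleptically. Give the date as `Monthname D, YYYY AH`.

Rabi' al-Awwal 22, 909 AH

Both dates share Julian Day Number 2270285; in the tabular Islamic calendar that is 22 Rabi' al-Awwal 909 AH.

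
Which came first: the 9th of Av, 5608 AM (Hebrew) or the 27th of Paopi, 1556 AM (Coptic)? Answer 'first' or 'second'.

The two dates have Julian Day Numbers 2396248 and 2393050 respectively.
Since 2393050 < 2396248, the second date comes first.

second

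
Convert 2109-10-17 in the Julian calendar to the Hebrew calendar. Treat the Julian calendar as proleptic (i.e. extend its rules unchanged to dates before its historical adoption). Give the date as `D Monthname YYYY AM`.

The source date corresponds to 31 October 2109 in the Gregorian calendar (JDN 2491660).
That day falls on 6 Cheshvan 5870 AM in the Hebrew calendar.

6 Cheshvan 5870 AM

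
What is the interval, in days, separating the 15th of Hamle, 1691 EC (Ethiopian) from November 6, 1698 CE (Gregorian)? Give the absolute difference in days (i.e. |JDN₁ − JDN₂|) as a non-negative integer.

255

First date → JDN 2341807; second date → JDN 2341552.
The interval is |2341807 − 2341552| = 255 days.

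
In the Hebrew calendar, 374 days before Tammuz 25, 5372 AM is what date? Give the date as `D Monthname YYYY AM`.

JDN of Tammuz 25, 5372 AM = 2310037.
2310037 − 374 = 2309663.
JDN 2309663 in the Hebrew calendar is 7 Av 5371 AM.

7 Av 5371 AM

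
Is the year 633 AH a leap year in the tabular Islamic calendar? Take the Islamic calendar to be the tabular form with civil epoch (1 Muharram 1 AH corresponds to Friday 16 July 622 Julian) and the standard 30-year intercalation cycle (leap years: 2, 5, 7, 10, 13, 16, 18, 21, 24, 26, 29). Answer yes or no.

Year 633 AH is year 3 of its 30-year cycle; leap positions are 2, 5, 7, 10, 13, 16, 18, 21, 24, 26, 29, so it is a common year (354 days).

no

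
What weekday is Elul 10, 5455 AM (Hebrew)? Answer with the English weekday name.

Sunday

Equivalently 21 August 1695 Gregorian, JDN 2340379.
2340379 ≡ 6 (mod 7); counting from Monday = 0 gives Sunday.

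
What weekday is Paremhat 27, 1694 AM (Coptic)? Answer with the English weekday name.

This is JDN 2443604 (5 April 1978 Gregorian).
2443604 ≡ 2 (mod 7); counting from Monday = 0 gives Wednesday.

Wednesday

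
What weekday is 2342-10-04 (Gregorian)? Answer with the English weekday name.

Sunday

JDN 2576734 mod 7 = 6, and JDN 0 was a Monday, so this is a Sunday.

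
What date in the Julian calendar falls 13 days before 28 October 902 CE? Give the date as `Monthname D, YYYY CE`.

October 15, 902 CE

Counting 13 days back from JDN 2050814 reaches JDN 2050801, which is October 15, 902 CE.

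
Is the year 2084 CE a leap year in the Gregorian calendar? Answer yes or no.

yes

2084 is divisible by 4 and not by 100, so it is a leap year.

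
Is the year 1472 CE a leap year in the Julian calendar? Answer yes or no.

1472 mod 4 = 0, so it is a leap year in the Julian calendar.

yes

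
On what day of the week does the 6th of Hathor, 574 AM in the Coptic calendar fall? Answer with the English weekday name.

Tuesday

Equivalently 6 November 857 Gregorian, JDN 2034383.
Since JDN mod 7 = 1 (0 = Monday), the day is Tuesday.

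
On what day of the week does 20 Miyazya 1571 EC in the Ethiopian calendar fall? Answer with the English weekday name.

Wednesday

In the proleptic Gregorian calendar this is 25 April 1579 (JDN 2297892).
2297892 ≡ 2 (mod 7); counting from Monday = 0 gives Wednesday.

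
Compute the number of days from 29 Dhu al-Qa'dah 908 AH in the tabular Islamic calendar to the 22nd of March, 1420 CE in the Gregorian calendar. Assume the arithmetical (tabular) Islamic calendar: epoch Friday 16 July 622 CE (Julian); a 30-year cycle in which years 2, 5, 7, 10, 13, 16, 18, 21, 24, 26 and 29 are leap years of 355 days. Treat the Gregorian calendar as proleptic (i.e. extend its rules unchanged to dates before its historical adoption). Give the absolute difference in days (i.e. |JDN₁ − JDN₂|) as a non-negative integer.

JDN of the first date = 2270174.
JDN of the second date = 2239785.
|2239785 − 2270174| = 30389.

30389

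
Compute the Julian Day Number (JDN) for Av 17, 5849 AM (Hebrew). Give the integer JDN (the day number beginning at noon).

2484257

In the Gregorian calendar the same day is 24 July 2089.
JDN 2451545 is 1 January 2000 CE (Gregorian); the target day is +32712 days from there, so JDN = 2484257.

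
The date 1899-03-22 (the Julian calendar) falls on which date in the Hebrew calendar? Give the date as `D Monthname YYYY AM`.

Both dates share Julian Day Number 2414748; in the Hebrew calendar that is 23 Nisan 5659 AM.

23 Nisan 5659 AM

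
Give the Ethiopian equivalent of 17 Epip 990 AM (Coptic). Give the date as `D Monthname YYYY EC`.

Julian Day Number of the source date = 2186578.
Converting JDN 2186578 to the Ethiopian calendar gives 17 Hamle 1266 EC.

17 Hamle 1266 EC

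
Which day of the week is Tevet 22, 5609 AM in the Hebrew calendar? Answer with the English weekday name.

Tuesday

Equivalently 16 January 1849 Gregorian, JDN 2396409.
2396409 ≡ 1 (mod 7); counting from Monday = 0 gives Tuesday.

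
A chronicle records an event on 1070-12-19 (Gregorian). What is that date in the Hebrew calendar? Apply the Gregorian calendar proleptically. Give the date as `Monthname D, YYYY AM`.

Julian Day Number of the source date = 2112222.
Converting JDN 2112222 to the Hebrew calendar gives 7 Tevet 4831 AM.

Tevet 7, 4831 AM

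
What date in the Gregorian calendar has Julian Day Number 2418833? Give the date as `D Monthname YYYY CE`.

JDN 2451545 is 1 Jan 2000; 2418833 is −32712 days from there.

10 June 1910 CE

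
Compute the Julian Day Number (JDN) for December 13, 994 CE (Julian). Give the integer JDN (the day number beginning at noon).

Equivalently 18 December 994 (proleptic Gregorian).
JDN 2299161 is 15 October 1582 CE (Gregorian); the target day is −214698 days from there, so JDN = 2084463.

2084463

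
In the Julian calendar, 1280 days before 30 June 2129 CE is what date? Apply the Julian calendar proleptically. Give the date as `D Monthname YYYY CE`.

28 December 2125 CE

The starting date is JDN 2498856; 2498856 − 1280 = 2497576.
JDN 2497576 corresponds to 28 December 2125 CE.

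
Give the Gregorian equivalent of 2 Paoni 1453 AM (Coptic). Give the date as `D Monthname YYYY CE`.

Both dates share Julian Day Number 2355644; in the Gregorian calendar that is 7 June 1737 CE.

7 June 1737 CE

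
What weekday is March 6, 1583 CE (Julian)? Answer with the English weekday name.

Wednesday

In the Gregorian calendar this is 16 March 1583 (JDN 2299313).
Since JDN mod 7 = 2 (0 = Monday), the day is Wednesday.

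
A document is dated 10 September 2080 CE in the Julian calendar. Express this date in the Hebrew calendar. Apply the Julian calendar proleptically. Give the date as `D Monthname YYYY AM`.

10 Tishrei 5841 AM

Both dates share Julian Day Number 2481031; in the Hebrew calendar that is 10 Tishrei 5841 AM.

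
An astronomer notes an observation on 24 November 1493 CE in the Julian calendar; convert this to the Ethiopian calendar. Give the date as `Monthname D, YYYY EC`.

Both dates share Julian Day Number 2266704; in the Ethiopian calendar that is 28 Hidar 1486 EC.

Hidar 28, 1486 EC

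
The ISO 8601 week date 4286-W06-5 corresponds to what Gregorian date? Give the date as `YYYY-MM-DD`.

4286-02-12

ISO week 1 of 4286 is the week containing the first Thursday of 4286.
Week 6, day 5 (Friday) lands on 4286-02-12.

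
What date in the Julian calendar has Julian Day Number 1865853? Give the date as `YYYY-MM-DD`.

0396-06-05

The proleptic Gregorian equivalent of JDN 1865853 is 6 June 396.
In the Julian calendar that day is 0396-06-05.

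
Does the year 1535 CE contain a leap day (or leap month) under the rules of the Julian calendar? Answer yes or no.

1535 mod 4 = 3, so it is a common year in the Julian calendar.

no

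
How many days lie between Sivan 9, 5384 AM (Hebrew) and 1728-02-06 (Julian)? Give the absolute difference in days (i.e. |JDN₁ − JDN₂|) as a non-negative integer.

37885

First date → JDN 2314361; second date → JDN 2352246.
The interval is |2314361 − 2352246| = 37885 days.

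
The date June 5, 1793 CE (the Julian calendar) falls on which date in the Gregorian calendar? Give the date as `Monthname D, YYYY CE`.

June 16, 1793 CE

For dates in this range the Gregorian date is 11 days ahead of the Julian.
5 June 1793 Julian + 11 days → 16 June 1793 Gregorian.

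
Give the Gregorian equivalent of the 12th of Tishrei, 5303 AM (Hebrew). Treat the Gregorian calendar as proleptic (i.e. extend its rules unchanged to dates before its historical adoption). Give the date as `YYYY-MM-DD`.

1542-10-02

Julian Day Number of the source date = 2284538.
Converting JDN 2284538 to the Gregorian calendar gives 2 October 1542 CE.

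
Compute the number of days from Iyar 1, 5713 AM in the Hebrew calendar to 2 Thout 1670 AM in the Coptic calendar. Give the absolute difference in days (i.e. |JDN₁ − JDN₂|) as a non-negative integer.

149

First date → JDN 2434484; second date → JDN 2434633.
The interval is |2434484 − 2434633| = 149 days.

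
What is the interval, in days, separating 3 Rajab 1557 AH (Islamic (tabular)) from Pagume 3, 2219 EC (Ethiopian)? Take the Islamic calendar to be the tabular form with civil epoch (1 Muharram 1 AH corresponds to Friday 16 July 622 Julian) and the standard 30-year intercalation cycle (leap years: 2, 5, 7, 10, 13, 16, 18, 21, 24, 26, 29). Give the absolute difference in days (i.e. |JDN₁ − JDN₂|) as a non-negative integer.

34693

JDN of the first date = 2500014.
JDN of the second date = 2534707.
|2534707 − 2500014| = 34693.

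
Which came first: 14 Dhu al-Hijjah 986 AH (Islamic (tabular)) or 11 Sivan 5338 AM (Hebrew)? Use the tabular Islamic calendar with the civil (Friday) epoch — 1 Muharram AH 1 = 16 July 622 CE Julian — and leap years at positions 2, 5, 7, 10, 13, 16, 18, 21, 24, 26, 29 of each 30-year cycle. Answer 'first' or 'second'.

The two dates have Julian Day Numbers 2297829 and 2297559 respectively.
Since 2297559 < 2297829, the second date comes first.

second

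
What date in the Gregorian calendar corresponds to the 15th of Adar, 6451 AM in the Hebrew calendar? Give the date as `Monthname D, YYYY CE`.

Both dates share Julian Day Number 2703993; in the Gregorian calendar that is 7 March 2691 CE.

March 7, 2691 CE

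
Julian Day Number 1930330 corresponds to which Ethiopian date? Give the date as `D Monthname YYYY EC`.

JDN 1930330 is 17 December 572 in the proleptic Gregorian calendar.
In the Ethiopian calendar that day is 19 Tahsas 565 EC.

19 Tahsas 565 EC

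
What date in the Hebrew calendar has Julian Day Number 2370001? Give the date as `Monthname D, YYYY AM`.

The Gregorian equivalent of JDN 2370001 is 27 September 1776.
In the Hebrew calendar that day is Tishrei 14, 5537 AM.

Tishrei 14, 5537 AM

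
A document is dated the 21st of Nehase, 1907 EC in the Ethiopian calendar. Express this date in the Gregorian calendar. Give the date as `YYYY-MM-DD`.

Both dates share Julian Day Number 2420737; in the Gregorian calendar that is 27 August 1915 CE.

1915-08-27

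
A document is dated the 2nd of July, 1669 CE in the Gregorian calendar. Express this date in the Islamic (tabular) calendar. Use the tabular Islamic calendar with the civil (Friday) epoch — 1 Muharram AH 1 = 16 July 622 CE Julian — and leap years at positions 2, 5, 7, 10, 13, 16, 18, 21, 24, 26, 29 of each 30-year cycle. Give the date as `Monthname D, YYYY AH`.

Julian Day Number of the source date = 2330833.
Converting JDN 2330833 to the tabular Islamic calendar gives 2 Safar 1080 AH.

Safar 2, 1080 AH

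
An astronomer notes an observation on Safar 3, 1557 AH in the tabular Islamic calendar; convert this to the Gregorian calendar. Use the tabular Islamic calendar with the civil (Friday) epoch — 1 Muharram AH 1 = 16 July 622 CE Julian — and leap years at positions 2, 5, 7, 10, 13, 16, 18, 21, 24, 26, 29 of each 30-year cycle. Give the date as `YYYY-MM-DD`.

Both dates share Julian Day Number 2499867; in the Gregorian calendar that is 20 April 2132 CE.

2132-04-20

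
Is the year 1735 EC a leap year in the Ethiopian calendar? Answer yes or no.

1735 mod 4 = 3; in the Ethiopian calendar a year is leap when year mod 4 = 3, so it is a leap year.

yes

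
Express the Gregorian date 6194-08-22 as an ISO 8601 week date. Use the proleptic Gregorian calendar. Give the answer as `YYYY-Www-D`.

The weekday is Friday (ISO weekday 5).
That Friday belongs to ISO week 34 of ISO year 6194.

6194-W34-5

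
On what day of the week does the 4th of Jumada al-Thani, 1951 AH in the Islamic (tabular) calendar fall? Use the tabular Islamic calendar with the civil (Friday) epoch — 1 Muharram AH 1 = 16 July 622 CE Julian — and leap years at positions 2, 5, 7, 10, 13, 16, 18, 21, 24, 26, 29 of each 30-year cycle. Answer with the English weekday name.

This is JDN 2639606 (23 November 2514 Gregorian).
2639606 ≡ 4 (mod 7); counting from Monday = 0 gives Friday.

Friday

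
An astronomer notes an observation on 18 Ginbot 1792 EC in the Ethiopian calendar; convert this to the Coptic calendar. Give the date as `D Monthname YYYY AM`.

18 Pashons 1516 AM

Both dates share Julian Day Number 2378641; in the Coptic calendar that is 18 Pashons 1516 AM.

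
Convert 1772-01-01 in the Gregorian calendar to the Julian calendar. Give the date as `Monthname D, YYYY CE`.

December 21, 1771 CE

For dates in this range the Gregorian date is 11 days ahead of the Julian.
1 January 1772 Gregorian − 11 days → 21 December 1771 Julian.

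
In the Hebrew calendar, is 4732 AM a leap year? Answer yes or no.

Hebrew year 4732 is year 1 of its 19-year Metonic cycle; leap years are at positions 3, 6, 8, 11, 14, 17, 19, so it is a common year (12 months).

no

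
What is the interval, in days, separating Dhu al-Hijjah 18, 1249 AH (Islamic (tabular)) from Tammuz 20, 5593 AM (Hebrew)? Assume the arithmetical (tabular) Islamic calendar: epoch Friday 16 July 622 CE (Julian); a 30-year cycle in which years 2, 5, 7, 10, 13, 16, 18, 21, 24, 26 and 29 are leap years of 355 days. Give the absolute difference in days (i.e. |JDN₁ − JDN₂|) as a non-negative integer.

295

First date → JDN 2391032; second date → JDN 2390737.
The interval is |2391032 − 2390737| = 295 days.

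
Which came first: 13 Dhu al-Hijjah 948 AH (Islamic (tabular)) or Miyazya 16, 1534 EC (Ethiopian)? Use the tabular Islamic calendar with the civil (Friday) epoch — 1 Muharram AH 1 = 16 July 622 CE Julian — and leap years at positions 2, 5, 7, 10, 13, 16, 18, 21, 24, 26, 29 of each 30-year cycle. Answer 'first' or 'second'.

first

First date → JDN 2284362; second date → JDN 2284374.
JDN 2284362 < JDN 2284374, so the first date is earlier.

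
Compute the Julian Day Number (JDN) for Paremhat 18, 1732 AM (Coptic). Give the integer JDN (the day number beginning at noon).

Equivalently 27 March 2016 (Gregorian).
JDN 2451545 is 1 January 2000 CE (Gregorian); the target day is +5930 days from there, so JDN = 2457475.

2457475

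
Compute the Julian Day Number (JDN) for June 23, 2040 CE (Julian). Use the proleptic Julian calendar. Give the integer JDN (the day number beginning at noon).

Equivalently 6 July 2040 (Gregorian).
JDN 2299161 is 15 October 1582 CE (Gregorian); the target day is +167181 days from there, so JDN = 2466342.

2466342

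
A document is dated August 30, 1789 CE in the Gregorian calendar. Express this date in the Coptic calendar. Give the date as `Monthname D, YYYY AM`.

Mesori 26, 1505 AM

Julian Day Number of the source date = 2374721.
Converting JDN 2374721 to the Coptic calendar gives 26 Mesori 1505 AM.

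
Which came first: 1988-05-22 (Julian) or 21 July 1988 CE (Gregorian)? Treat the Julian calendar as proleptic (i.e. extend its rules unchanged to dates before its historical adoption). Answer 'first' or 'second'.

First date → JDN 2447317; second date → JDN 2447364.
JDN 2447317 < JDN 2447364, so the first date is earlier.

first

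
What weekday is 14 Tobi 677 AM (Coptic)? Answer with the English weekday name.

In the proleptic Gregorian calendar this is 14 January 961 (JDN 2072072).
Since JDN mod 7 = 2 (0 = Monday), the day is Wednesday.

Wednesday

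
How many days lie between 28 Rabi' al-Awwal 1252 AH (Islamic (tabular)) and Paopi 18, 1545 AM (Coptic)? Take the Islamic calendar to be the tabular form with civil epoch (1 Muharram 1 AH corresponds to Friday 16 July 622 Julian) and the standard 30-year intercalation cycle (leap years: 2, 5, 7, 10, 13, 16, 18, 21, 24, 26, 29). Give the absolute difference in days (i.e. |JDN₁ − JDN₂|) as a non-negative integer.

2816

JDN of the first date = 2391839.
JDN of the second date = 2389023.
|2389023 − 2391839| = 2816.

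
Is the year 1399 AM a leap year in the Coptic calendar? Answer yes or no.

yes

1399 mod 4 = 3; in the Coptic calendar a year is leap when year mod 4 = 3, so it is a leap year.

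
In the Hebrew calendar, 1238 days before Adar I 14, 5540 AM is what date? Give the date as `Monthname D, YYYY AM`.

Tishrei 17, 5537 AM

Counting 1238 days back from JDN 2371242 reaches JDN 2370004, which is Tishrei 17, 5537 AM.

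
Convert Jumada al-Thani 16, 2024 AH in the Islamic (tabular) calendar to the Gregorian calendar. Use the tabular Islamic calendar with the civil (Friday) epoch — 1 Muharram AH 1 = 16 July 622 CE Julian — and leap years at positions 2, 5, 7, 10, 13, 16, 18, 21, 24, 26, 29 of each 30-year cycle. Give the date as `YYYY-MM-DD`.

2585-10-02

Both dates share Julian Day Number 2665487; in the Gregorian calendar that is 2 October 2585 CE.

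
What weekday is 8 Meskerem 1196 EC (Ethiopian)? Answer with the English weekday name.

Saturday

This is JDN 2160702 (13 September 1203 Gregorian).
JDN 2160702 mod 7 = 5, and JDN 0 was a Monday, so this is a Saturday.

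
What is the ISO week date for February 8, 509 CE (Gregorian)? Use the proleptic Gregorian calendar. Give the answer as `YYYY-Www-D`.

0509-W06-5

The weekday is Friday (ISO weekday 5).
That Friday belongs to ISO week 6 of ISO year 509.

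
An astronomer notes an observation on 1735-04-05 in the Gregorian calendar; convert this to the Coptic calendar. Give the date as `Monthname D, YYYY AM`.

Julian Day Number of the source date = 2354850.
Converting JDN 2354850 to the Coptic calendar gives 29 Paremhat 1451 AM.

Paremhat 29, 1451 AM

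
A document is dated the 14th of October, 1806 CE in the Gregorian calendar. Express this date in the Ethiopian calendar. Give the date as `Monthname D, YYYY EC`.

Both dates share Julian Day Number 2380974; in the Ethiopian calendar that is 5 Tikimt 1799 EC.

Tikimt 5, 1799 EC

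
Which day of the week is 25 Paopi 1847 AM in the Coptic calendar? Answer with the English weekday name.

In the Gregorian calendar this is 5 November 2130 (JDN 2499335).
JDN 2499335 mod 7 = 6, and JDN 0 was a Monday, so this is a Sunday.

Sunday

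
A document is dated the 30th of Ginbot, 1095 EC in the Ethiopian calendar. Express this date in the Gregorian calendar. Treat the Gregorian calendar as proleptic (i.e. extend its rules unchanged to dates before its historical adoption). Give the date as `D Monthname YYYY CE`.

Julian Day Number of the source date = 2124073.
Converting JDN 2124073 to the Gregorian calendar gives 1 June 1103 CE.

1 June 1103 CE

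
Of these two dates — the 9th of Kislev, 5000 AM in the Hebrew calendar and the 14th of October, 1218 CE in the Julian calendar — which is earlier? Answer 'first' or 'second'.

First date → JDN 2173913; second date → JDN 2166219.
JDN 2166219 < JDN 2173913, so the second date is earlier.

second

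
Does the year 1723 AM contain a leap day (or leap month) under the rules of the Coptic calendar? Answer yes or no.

1723 mod 4 = 3; in the Coptic calendar a year is leap when year mod 4 = 3, so it is a leap year.

yes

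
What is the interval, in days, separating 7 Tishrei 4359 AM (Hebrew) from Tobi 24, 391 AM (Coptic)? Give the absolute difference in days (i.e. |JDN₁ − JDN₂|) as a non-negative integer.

JDN of the first date = 1939734.
JDN of the second date = 1967620.
|1967620 − 1939734| = 27886.

27886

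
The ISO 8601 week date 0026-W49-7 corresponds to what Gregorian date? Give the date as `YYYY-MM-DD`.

0026-12-06

ISO week 1 of 26 is the week containing the first Thursday of 26.
Week 49, day 7 (Sunday) lands on 0026-12-06.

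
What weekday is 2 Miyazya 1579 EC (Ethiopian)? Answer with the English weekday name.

Tuesday

In the Gregorian calendar this is 7 April 1587 (JDN 2300796).
JDN 2300796 mod 7 = 1, and JDN 0 was a Monday, so this is a Tuesday.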